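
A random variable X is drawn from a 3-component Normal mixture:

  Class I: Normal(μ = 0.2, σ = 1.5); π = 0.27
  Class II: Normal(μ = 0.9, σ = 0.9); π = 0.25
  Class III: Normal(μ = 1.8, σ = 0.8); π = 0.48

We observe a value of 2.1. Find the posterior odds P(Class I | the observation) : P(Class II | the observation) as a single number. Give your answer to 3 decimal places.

The posterior odds equal the prior odds times the likelihood ratio: (π_i/π_j)·(f_i(x)/f_j(x)).
Evaluate each component's likelihood at the observed value:
  p_I = (1/(1.5·√(2π)))·exp(−(2.1−0.2)²/(2·1.5²)) = 0.265962·exp(-0.80222) = 0.119239
  p_II = (1/(0.9·√(2π)))·exp(−(2.1−0.9)²/(2·0.9²)) = 0.443269·exp(-0.88889) = 0.182233
  p_III = (1/(0.8·√(2π)))·exp(−(2.1−1.8)²/(2·0.8²)) = 0.498678·exp(-0.07031) = 0.464819
Posterior odds = (π_I·p_I) / (π_II·p_II) = (0.27·0.119239) / (0.25·0.182233) = 0.0321945 / 0.0455584 ≈ 0.707

0.707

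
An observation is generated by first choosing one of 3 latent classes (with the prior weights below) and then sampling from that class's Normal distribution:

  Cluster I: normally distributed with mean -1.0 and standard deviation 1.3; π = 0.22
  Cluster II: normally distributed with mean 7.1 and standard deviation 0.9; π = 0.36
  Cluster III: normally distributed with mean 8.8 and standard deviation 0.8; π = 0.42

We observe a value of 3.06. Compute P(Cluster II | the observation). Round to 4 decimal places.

0.0129

The responsibility of component k is π_k f_k(x) divided by Σ_j π_j f_j(x).
Component likelihoods at x = 3.06:
  p_I = (1/(1.3·√(2π)))·exp(−(3.06−-1.0)²/(2·1.3²)) = 0.306879·exp(-4.87680) = 0.00233882
  p_II = (1/(0.9·√(2π)))·exp(−(3.06−7.1)²/(2·0.9²)) = 0.443269·exp(-10.07506) = 1.86691e-05
  p_III = (1/(0.8·√(2π)))·exp(−(3.06−8.8)²/(2·0.8²)) = 0.498678·exp(-25.74031) = 3.30327e-12
Unnormalised posteriors:
  π_I·p_I = 0.22 × 0.00233882 = 0.000514541
  π_II·p_II = 0.36 × 1.86691e-05 = 6.72088e-06
  π_III·p_III = 0.42 × 3.30327e-12 = 1.38737e-12
Denominator: 0.000514541 + 6.72088e-06 + 1.38737e-12 = 0.000521262
P(Cluster II | data) = 6.72088e-06 / 0.000521262 ≈ 0.0129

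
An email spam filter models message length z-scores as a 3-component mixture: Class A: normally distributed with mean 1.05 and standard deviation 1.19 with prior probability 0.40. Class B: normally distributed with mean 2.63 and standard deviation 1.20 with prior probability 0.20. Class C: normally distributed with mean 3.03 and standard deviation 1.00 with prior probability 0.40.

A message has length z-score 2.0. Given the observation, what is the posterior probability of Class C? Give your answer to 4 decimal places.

0.3766

Apply Bayes' rule: the posterior for each component is proportional to its prior times its likelihood at x.
Normal densities:
  p_A = (1/(1.19·√(2π)))·exp(−(2.0−1.05)²/(2·1.19²)) = 0.335246·exp(-0.31866) = 0.243765
  p_B = (1/(1.20·√(2π)))·exp(−(2.0−2.63)²/(2·1.20²)) = 0.332452·exp(-0.13781) = 0.289653
  p_C = (1/(1.00·√(2π)))·exp(−(2.0−3.03)²/(2·1.00²)) = 0.398942·exp(-0.53045) = 0.234714
Unnormalised posteriors:
  π_A·p_A = 0.40 × 0.243765 = 0.0975062
  π_B·p_B = 0.20 × 0.289653 = 0.0579305
  π_C·p_C = 0.40 × 0.234714 = 0.0938855
Denominator: 0.0975062 + 0.0579305 + 0.0938855 = 0.249322
P(Class C | data) = 0.0938855 / 0.249322 ≈ 0.3766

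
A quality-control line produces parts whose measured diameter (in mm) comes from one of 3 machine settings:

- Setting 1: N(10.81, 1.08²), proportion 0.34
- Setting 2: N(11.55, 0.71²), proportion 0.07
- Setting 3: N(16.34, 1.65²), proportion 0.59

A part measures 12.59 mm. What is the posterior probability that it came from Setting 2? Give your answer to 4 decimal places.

0.2380

Apply Bayes' rule: the posterior for each component is proportional to its prior times its likelihood at x.
Evaluate each component's likelihood at the observed value:
  f_1 = (1/(1.08·√(2π)))·exp(−(12.59−10.81)²/(2·1.08²)) = 0.369391·exp(-1.35820) = 0.0949794
  f_2 = (1/(0.71·√(2π)))·exp(−(12.59−11.55)²/(2·0.71²)) = 0.561891·exp(-1.07280) = 0.192194
  f_3 = (1/(1.65·√(2π)))·exp(−(12.59−16.34)²/(2·1.65²)) = 0.241783·exp(-2.58264) = 0.0182725
Multiply by the mixture weights:
  w_1·f_1 = 0.34 × 0.0949794 = 0.032293
  w_2·f_2 = 0.07 × 0.192194 = 0.0134536
  w_3·f_3 = 0.59 × 0.0182725 = 0.0107808
Evidence: 0.032293 + 0.0134536 + 0.0107808 = 0.0565273
P(Setting 2 | data) = 0.0134536 / 0.0565273 ≈ 0.2380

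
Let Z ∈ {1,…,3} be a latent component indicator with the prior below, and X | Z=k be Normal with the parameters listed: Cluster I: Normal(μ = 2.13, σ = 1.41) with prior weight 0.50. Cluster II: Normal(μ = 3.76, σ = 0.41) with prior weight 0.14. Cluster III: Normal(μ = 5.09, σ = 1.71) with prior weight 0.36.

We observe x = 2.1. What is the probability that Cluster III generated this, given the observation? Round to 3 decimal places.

By Bayes' theorem, P(k | x) = P(Z=k) f_k(x) / Σ_j P(Z=j) f_j(x).
Evaluate each component's likelihood at the observed value:
  f_I = (1/(1.41·√(2π)))·exp(−(2.1−2.13)²/(2·1.41²)) = 0.282938·exp(-0.00023) = 0.282874
  f_II = (1/(0.41·√(2π)))·exp(−(2.1−3.76)²/(2·0.41²)) = 0.973030·exp(-8.19631) = 0.000268234
  f_III = (1/(1.71·√(2π)))·exp(−(2.1−5.09)²/(2·1.71²)) = 0.233300·exp(-1.52869) = 0.0505838
Weight by the priors:
  P(Z=I)·f_I = 0.50 × 0.282874 = 0.141437
  P(Z=II)·f_II = 0.14 × 0.000268234 = 3.75527e-05
  P(Z=III)·f_III = 0.36 × 0.0505838 = 0.0182102
Normaliser: 0.141437 + 3.75527e-05 + 0.0182102 = 0.159685
P(Cluster III | the observation) = 0.0182102 / 0.159685 ≈ 0.114

0.114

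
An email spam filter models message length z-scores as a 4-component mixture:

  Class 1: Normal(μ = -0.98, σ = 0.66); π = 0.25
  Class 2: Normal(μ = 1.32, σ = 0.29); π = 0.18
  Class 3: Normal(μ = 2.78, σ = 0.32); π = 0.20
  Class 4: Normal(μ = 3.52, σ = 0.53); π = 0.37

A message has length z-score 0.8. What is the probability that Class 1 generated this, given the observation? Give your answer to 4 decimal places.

0.0743

The responsibility of component k is π_k f_k(x) divided by Σ_j π_j f_j(x).
Component likelihoods at x = 0.8:
  f_1 = 0.0159189
  f_2 = 0.275636
  f_3 = 6.05681e-09
  f_4 = 1.4367e-06
Weight by the priors:
  π_1·f_1 = 0.25 × 0.0159189 = 0.00397973
  π_2·f_2 = 0.18 × 0.275636 = 0.0496145
  π_3·f_3 = 0.20 × 6.05681e-09 = 1.21136e-09
  π_4·f_4 = 0.37 × 1.4367e-06 = 5.3158e-07
Sum: 0.00397973 + 0.0496145 + 1.21136e-09 + 5.3158e-07 = 0.0535947
P(Class 1 | the observation) = 0.00397973 / 0.0535947 ≈ 0.0743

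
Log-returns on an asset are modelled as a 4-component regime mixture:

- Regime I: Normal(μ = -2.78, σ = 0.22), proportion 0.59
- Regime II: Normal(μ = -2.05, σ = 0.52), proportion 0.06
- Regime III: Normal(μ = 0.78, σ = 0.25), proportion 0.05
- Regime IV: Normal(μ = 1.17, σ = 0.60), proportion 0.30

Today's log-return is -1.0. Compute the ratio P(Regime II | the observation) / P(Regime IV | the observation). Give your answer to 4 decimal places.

Posterior odds = (π_i f_i(x)) / (π_j f_j(x)); the normalising sum cancels.
Evaluate each component's likelihood at the observed value:
  p_I = (1/(0.22·√(2π)))·exp(−(-1.0−-2.78)²/(2·0.22²)) = 1.813374·exp(-32.73140) = 1.10514e-14
  p_II = (1/(0.52·√(2π)))·exp(−(-1.0−-2.05)²/(2·0.52²)) = 0.767197·exp(-2.03865) = 0.0998927
  p_III = (1/(0.25·√(2π)))·exp(−(-1.0−0.78)²/(2·0.25²)) = 1.595769·exp(-25.34720) = 1.56611e-11
  p_IV = (1/(0.60·√(2π)))·exp(−(-1.0−1.17)²/(2·0.60²)) = 0.664904·exp(-6.54014) = 0.000960313
Posterior odds = (π_II·p_II) / (π_IV·p_IV) = (0.06·0.0998927) / (0.30·0.000960313) = 0.00599356 / 0.000288094 ≈ 20.8042

20.8042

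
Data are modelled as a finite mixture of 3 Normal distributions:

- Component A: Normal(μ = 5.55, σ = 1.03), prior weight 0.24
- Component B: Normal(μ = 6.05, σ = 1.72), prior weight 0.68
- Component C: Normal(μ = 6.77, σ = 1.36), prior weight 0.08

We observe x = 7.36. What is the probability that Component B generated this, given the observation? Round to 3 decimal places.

P(component k | x) = w_k·f_k(x) / marginal(x), where marginal(x) = Σ_j w_j·f_j(x).
Evaluate each component's likelihood at the observed value:
  L_A = (1/(1.03·√(2π)))·exp(−(7.36−5.55)²/(2·1.03²)) = 0.387323·exp(-1.54402) = 0.0827016
  L_B = (1/(1.72·√(2π)))·exp(−(7.36−6.05)²/(2·1.72²)) = 0.231943·exp(-0.29004) = 0.173548
  L_C = (1/(1.36·√(2π)))·exp(−(7.36−6.77)²/(2·1.36²)) = 0.293340·exp(-0.09410) = 0.266995
Weight by the priors:
  w_A·L_A = 0.24 × 0.0827016 = 0.0198484
  w_B·L_B = 0.68 × 0.173548 = 0.118013
  w_C·L_C = 0.08 × 0.266995 = 0.0213596
Denominator: 0.0198484 + 0.118013 + 0.0213596 = 0.159221
So the posterior for Component B is 0.118013 / 0.159221 ≈ 0.741.

0.741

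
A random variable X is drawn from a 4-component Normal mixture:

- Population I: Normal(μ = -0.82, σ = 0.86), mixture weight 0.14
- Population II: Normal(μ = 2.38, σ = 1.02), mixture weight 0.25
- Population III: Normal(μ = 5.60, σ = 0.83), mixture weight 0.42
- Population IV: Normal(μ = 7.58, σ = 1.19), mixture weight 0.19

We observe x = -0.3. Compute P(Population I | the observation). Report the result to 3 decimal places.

P(component k | x) = π_k·f_k(x) / marginal(x), where marginal(x) = Σ_j π_j·f_j(x).
Normal densities:
  f_I = (1/(0.86·√(2π)))·exp(−(-0.3−-0.82)²/(2·0.86²)) = 0.463886·exp(-0.18280) = 0.386386
  f_II = (1/(1.02·√(2π)))·exp(−(-0.3−2.38)²/(2·1.02²)) = 0.391120·exp(-3.45175) = 0.0123946
  f_III = (1/(0.83·√(2π)))·exp(−(-0.3−5.60)²/(2·0.83²)) = 0.480653·exp(-25.26492) = 5.12175e-12
  f_IV = (1/(1.19·√(2π)))·exp(−(-0.3−7.58)²/(2·1.19²)) = 0.335246·exp(-21.92444) = 1.00856e-10
Prior × likelihood for each component:
  π_I·f_I = 0.14 × 0.386386 = 0.0540941
  π_II·f_II = 0.25 × 0.0123946 = 0.00309866
  π_III·f_III = 0.42 × 5.12175e-12 = 2.15114e-12
  π_IV·f_IV = 0.19 × 1.00856e-10 = 1.91625e-11
Marginal: 0.0540941 + 0.00309866 + 2.15114e-12 + 1.91625e-11 = 0.0571928
Responsibility of Population I: 0.0540941 / 0.0571928 ≈ 0.946

0.946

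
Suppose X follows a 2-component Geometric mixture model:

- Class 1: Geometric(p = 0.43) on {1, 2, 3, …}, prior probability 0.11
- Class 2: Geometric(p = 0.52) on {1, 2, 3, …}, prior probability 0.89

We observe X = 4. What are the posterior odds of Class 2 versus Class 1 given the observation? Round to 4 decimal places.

5.8429

Since P(k|x) ∝ π_k f_k(x), the posterior odds are π_i f_i(x) / (π_j f_j(x)).
Evaluate each component's likelihood at the observed value:
  f_1 = 0.079633
  f_2 = 0.0575078
0.051182 / 0.00875963 ≈ 5.8429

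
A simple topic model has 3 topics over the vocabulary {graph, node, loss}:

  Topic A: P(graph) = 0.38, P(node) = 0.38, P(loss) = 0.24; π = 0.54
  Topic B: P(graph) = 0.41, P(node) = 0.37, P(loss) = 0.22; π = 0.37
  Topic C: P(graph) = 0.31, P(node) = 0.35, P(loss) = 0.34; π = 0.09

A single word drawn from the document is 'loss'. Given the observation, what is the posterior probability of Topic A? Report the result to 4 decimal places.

By Bayes' theorem, P(k | x) = P(Z=k) f_k(x) / Σ_j P(Z=j) f_j(x).
Component likelihoods at x = 'loss':
  f_A = P(loss | comp) = 0.24
  f_B = P(loss | comp) = 0.22
  f_C = P(loss | comp) = 0.34
Unnormalised posteriors:
  P(Z=A)·f_A = 0.54 × 0.24 = 0.1296
  P(Z=B)·f_B = 0.37 × 0.22 = 0.0814
  P(Z=C)·f_C = 0.09 × 0.34 = 0.0306
Evidence: 0.1296 + 0.0814 + 0.0306 = 0.2416
Responsibility of Topic A: 0.1296 / 0.2416 ≈ 0.5364

0.5364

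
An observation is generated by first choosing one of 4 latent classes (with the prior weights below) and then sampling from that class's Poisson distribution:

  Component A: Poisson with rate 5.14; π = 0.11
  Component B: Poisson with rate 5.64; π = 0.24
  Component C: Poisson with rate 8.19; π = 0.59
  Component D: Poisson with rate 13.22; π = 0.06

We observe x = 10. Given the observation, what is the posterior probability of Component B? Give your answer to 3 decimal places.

Posterior ∝ prior × likelihood, so P(k | x) ∝ π_k f_k(x); normalise over all components.
Component likelihoods at x = 10:
  f_A = 0.0207776
  f_B = 0.0318865
  f_C = 0.103802
  f_D = 0.0815039
Unnormalised posteriors:
  π_A·f_A = 0.11 × 0.0207776 = 0.00228553
  π_B·f_B = 0.24 × 0.0318865 = 0.00765276
  π_C·f_C = 0.59 × 0.103802 = 0.061243
  π_D·f_D = 0.06 × 0.0815039 = 0.00489023
Marginal: 0.00228553 + 0.00765276 + 0.061243 + 0.00489023 = 0.0760715
So the posterior for Component B is 0.00765276 / 0.0760715 ≈ 0.101.

0.101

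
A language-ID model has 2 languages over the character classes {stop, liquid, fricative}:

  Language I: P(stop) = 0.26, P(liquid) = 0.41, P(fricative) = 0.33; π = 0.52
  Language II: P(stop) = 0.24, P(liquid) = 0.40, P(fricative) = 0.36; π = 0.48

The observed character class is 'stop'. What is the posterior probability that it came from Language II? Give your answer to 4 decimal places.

0.4601

P(component k | x) = w_k·f_k(x) / marginal(x), where marginal(x) = Σ_j w_j·f_j(x).
Evaluate each component's likelihood at the observed value:
  f_I = 0.26
  f_II = 0.24
Prior × likelihood for each component:
  w_I·f_I = 0.52 × 0.26 = 0.1352
  w_II·f_II = 0.48 × 0.24 = 0.1152
Sum: 0.1352 + 0.1152 = 0.2504
Responsibility of Language II: 0.1152 / 0.2504 ≈ 0.4601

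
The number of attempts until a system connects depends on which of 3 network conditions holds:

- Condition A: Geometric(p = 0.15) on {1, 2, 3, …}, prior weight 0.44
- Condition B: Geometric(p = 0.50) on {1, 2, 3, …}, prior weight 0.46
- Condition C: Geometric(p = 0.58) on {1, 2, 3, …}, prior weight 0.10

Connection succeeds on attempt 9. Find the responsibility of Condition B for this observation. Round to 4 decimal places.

Posterior ∝ prior × likelihood, so P(k | x) ∝ π_k f_k(x); normalise over all components.
Evaluate each component's likelihood at the observed value:
  p_A = 0.15·(1−0.15)^8 = 0.15·0.272491 = 0.0408736
  p_B = 0.50·(1−0.50)^8 = 0.50·0.00390625 = 0.00195312
  p_C = 0.58·(1−0.58)^8 = 0.58·0.000968265 = 0.000561594
Unnormalised posteriors:
  π_A·p_A = 0.44 × 0.0408736 = 0.0179844
  π_B·p_B = 0.46 × 0.00195312 = 0.000898438
  π_C·p_C = 0.10 × 0.000561594 = 5.61594e-05
Marginal: 0.0179844 + 0.000898438 + 5.61594e-05 = 0.018939
P(Condition B | x) = 0.000898438 / 0.018939 ≈ 0.0474

0.0474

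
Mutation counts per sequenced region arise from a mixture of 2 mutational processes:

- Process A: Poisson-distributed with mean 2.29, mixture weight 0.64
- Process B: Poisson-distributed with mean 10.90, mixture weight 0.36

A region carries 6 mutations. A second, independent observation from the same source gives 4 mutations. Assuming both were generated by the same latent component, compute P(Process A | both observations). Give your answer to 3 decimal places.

P(component k | x) = P(Z=k)·f_k(x) / marginal(x), where marginal(x) = Σ_j P(Z=j)·f_j(x).
Since both observations come from the same component, the likelihood for component k is f_k(x₁)·f_k(x₂).
  f_A = [e^(−2.29)·2.29^6/6! = 0.0202836] × [0.116037] = 0.00235365
  f_B = [e^(−10.90)·10.90^6/6! = 0.0429949] × [0.0108564] = 0.000466768
Unnormalised posteriors:
  P(Z=A)·f_A = 0.64 × 0.00235365 = 0.00150634
  P(Z=B)·f_B = 0.36 × 0.000466768 = 0.000168037
Evidence: 0.00150634 + 0.000168037 = 0.00167437
Responsibility of Process A: 0.00150634 / 0.00167437 ≈ 0.900

0.900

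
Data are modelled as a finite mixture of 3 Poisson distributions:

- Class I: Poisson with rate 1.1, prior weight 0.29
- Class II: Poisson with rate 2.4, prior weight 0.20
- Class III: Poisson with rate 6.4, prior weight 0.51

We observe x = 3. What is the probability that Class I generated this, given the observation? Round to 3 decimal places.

Posterior ∝ prior × likelihood, so P(k | x) ∝ π_k f_k(x); normalise over all components.
Component likelihoods at x = 3:
  L_I = 0.0738419
  L_II = 0.209014
  L_III = 0.0725945
Prior × likelihood for each component:
  π_I·L_I = 0.29 × 0.0738419 = 0.0214142
  π_II·L_II = 0.20 × 0.209014 = 0.0418028
  π_III·L_III = 0.51 × 0.0725945 = 0.0370232
Denominator: 0.0214142 + 0.0418028 + 0.0370232 = 0.10024
So the posterior for Class I is 0.0214142 / 0.10024 ≈ 0.214.

0.214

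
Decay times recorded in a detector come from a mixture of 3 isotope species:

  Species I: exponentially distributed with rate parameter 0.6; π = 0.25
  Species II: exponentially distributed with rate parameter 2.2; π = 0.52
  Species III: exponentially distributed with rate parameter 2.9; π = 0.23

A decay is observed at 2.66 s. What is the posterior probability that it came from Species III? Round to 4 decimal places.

0.0088

Posterior ∝ prior × likelihood, so P(k | x) ∝ π_k f_k(x); normalise over all components.
Component likelihoods at x = 2.66 s:
  L_I = 0.6·e^(−0.6·2.66) = 0.6·e^(−1.5960) = 0.121623
  L_II = 2.2·e^(−2.2·2.66) = 2.2·e^(−5.8520) = 0.00632312
  L_III = 2.9·e^(−2.9·2.66) = 2.9·e^(−7.7140) = 0.00129494
Multiply by the mixture weights:
  π_I·L_I = 0.25 × 0.121623 = 0.0304059
  π_II·L_II = 0.52 × 0.00632312 = 0.00328802
  π_III·L_III = 0.23 × 0.00129494 = 0.000297837
Denominator: 0.0304059 + 0.00328802 + 0.000297837 = 0.0339917
P(Species III | data) ≈ 0.0088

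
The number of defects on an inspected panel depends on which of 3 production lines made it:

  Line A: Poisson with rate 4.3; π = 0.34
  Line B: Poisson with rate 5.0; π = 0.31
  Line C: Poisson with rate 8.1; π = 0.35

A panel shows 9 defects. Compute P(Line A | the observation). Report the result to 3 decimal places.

By Bayes' theorem, P(k | x) = π_k f_k(x) / Σ_j π_j f_j(x).
Evaluate each component's likelihood at the observed value:
  p_A = e^(−4.3)·4.3^9/9! = 0.0187926
  p_B = e^(−5.0)·5.0^9/9! = 0.0362656
  p_C = e^(−8.1)·8.1^9/9! = 0.12555
Prior × likelihood for each component:
  π_A·p_A = 0.34 × 0.0187926 = 0.00638948
  π_B·p_B = 0.31 × 0.0362656 = 0.0112423
  π_C·p_C = 0.35 × 0.12555 = 0.0439425
Denominator: 0.00638948 + 0.0112423 + 0.0439425 = 0.0615743
P(Line A | 9 defects) = 0.00638948 / 0.0615743 ≈ 0.104

0.104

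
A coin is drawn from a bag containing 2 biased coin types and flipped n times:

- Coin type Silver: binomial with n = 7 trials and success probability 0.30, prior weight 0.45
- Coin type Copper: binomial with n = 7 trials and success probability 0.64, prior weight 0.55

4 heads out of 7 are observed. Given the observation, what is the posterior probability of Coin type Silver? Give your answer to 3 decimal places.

The responsibility of component k is w_k f_k(x) divided by Σ_j w_j f_j(x).
Component likelihoods at x = 4 heads out of 7:
  p_Silver = 0.0972405
  p_Copper = 0.273965
Weight by the priors:
  w_Silver·p_Silver = 0.45 × 0.0972405 = 0.0437582
  w_Copper·p_Copper = 0.55 × 0.273965 = 0.150681
Normaliser: 0.0437582 + 0.150681 = 0.194439
P(Coin type Silver | the observation) ≈ 0.225

0.225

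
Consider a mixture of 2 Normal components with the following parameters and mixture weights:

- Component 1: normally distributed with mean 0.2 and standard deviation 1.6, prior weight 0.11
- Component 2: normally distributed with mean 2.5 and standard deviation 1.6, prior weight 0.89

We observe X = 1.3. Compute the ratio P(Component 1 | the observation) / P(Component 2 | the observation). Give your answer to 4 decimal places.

0.1293

The posterior odds equal the prior odds times the likelihood ratio: (π_i/π_j)·(f_i(x)/f_j(x)).
Normal densities:
  p_1 = 0.196858
  p_2 = 0.188211
0.0216544 / 0.167508 ≈ 0.1293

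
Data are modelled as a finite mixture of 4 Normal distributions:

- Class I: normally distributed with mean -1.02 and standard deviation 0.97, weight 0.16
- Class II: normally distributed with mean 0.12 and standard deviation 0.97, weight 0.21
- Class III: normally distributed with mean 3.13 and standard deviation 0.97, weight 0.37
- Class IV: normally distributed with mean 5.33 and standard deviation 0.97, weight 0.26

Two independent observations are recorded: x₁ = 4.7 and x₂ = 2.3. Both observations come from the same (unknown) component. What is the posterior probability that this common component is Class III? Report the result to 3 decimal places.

Apply Bayes' rule: the posterior for each component is proportional to its prior times its likelihood at x.
Since both observations come from the same component, the likelihood for component k is f_k(x₁)·f_k(x₂).
  L_I = [(1/(0.97·√(2π)))·exp(−(4.7−-1.02)²/(2·0.97²)) = 0.411281·exp(-17.38676) = 1.15655e-08] × [0.00117575] = 1.35982e-11
  L_II = [(1/(0.97·√(2π)))·exp(−(4.7−0.12)²/(2·0.97²)) = 0.411281·exp(-11.14699) = 5.93012e-06] × [0.0329115] = 1.95169e-07
  L_III = [(1/(0.97·√(2π)))·exp(−(4.7−3.13)²/(2·0.97²)) = 0.411281·exp(-1.30986) = 0.110987] × [0.2852] = 0.0316535
  L_IV = [(1/(0.97·√(2π)))·exp(−(4.7−5.33)²/(2·0.97²)) = 0.411281·exp(-0.21092) = 0.333073] × [0.0031283] = 0.00104195
Unnormalised posteriors:
  π_I·L_I = 0.16 × 1.35982e-11 = 2.17571e-12
  π_II·L_II = 0.21 × 1.95169e-07 = 4.09855e-08
  π_III·L_III = 0.37 × 0.0316535 = 0.0117118
  π_IV·L_IV = 0.26 × 0.00104195 = 0.000270907
Denominator: 2.17571e-12 + 4.09855e-08 + 0.0117118 + 0.000270907 = 0.0119827
So the posterior for Class III is 0.0117118 / 0.0119827 ≈ 0.977.

0.977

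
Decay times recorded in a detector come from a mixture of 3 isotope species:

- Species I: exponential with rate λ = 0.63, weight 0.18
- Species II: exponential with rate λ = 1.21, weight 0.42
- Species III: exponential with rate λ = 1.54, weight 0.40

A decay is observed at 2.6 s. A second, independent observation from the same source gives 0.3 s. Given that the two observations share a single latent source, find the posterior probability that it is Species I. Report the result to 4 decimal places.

Apply Bayes' rule: the posterior for each component is proportional to its prior times its likelihood at x.
Since both observations come from the same component, the likelihood for component k is f_k(x₁)·f_k(x₂).
  p_I = [0.122452] × [0.521505] = 0.0638594
  p_II = [0.0520589] × [0.84166] = 0.0438159
  p_III = [0.0280935] × [0.970234] = 0.0272573
Prior × likelihood for each component:
  w_I·p_I = 0.18 × 0.0638594 = 0.0114947
  w_II·p_II = 0.42 × 0.0438159 = 0.0184027
  w_III·p_III = 0.40 × 0.0272573 = 0.0109029
Sum: 0.0114947 + 0.0184027 + 0.0109029 = 0.0408003
So the posterior for Species I is 0.0114947 / 0.0408003 ≈ 0.2817.

0.2817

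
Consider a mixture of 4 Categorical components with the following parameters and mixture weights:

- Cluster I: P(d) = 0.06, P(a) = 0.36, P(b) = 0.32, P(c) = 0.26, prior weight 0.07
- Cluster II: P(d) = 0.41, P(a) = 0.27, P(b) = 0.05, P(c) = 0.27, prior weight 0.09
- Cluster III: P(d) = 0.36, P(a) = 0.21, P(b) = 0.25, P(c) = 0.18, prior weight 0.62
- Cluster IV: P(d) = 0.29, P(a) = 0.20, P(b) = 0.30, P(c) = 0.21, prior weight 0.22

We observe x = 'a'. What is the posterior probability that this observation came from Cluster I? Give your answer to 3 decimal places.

0.113

The responsibility of component k is P(Z=k) f_k(x) divided by Σ_j P(Z=j) f_j(x).
Evaluate each component's likelihood at the observed value:
  p_I = 0.36
  p_II = 0.27
  p_III = 0.21
  p_IV = 0.2
Prior × likelihood for each component:
  P(Z=I)·p_I = 0.07 × 0.36 = 0.0252
  P(Z=II)·p_II = 0.09 × 0.27 = 0.0243
  P(Z=III)·p_III = 0.62 × 0.21 = 0.1302
  P(Z=IV)·p_IV = 0.22 × 0.2 = 0.044
Sum: 0.0252 + 0.0243 + 0.1302 + 0.044 = 0.2237
P(Cluster I | 'a') = 0.0252 / 0.2237 ≈ 0.113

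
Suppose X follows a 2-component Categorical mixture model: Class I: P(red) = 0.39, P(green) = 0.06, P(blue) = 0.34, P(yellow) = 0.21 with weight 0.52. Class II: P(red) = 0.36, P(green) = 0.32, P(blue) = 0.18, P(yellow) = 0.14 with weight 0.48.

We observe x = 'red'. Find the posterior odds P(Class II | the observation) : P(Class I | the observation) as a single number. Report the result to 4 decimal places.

0.8521

Since P(k|x) ∝ π_k f_k(x), the posterior odds are π_i f_i(x) / (π_j f_j(x)).
Categorical probabilities:
  L_I = P(red | comp) = 0.39
  L_II = P(red | comp) = 0.36
0.1728 / 0.2028 ≈ 0.8521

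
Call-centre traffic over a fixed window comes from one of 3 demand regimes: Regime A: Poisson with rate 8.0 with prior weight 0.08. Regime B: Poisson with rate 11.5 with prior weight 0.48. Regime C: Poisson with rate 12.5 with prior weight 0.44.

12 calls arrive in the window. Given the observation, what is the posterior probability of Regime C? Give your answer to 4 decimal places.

0.4613

Posterior ∝ prior × likelihood, so P(k | x) ∝ π_k f_k(x); normalise over all components.
Poisson probabilities:
  f_A = 0.0481268
  f_B = 0.113149
  f_C = 0.113215
Prior × likelihood for each component:
  π_A·f_A = 0.08 × 0.0481268 = 0.00385014
  π_B·f_B = 0.48 × 0.113149 = 0.0543115
  π_C·f_C = 0.44 × 0.113215 = 0.0498144
Sum: 0.00385014 + 0.0543115 + 0.0498144 = 0.107976
P(Regime C | x) ≈ 0.4613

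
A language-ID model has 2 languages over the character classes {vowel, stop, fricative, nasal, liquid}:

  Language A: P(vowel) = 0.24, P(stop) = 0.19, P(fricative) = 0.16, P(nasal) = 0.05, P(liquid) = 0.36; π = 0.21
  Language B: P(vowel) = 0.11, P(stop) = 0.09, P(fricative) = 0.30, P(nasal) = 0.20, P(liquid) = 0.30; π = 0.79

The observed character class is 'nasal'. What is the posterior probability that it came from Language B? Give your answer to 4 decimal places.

0.9377

By Bayes' theorem, P(k | x) = π_k f_k(x) / Σ_j π_j f_j(x).
Categorical probabilities:
  p_A = 0.05
  p_B = 0.2
Unnormalised posteriors:
  π_A·p_A = 0.21 × 0.05 = 0.0105
  π_B·p_B = 0.79 × 0.2 = 0.158
Normaliser: 0.0105 + 0.158 = 0.1685
Responsibility of Language B: 0.158 / 0.1685 ≈ 0.9377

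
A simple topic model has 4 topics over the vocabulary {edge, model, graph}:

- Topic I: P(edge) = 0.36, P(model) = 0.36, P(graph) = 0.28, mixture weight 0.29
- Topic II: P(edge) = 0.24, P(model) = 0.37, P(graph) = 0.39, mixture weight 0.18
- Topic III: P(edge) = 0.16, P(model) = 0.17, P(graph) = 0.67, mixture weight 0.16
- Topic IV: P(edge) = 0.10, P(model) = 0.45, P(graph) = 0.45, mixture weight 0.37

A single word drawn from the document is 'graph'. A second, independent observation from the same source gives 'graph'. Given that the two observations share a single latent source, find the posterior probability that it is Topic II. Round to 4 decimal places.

P(component k | x) = P(Z=k)·f_k(x) / marginal(x), where marginal(x) = Σ_j P(Z=j)·f_j(x).
Since both observations come from the same component, the likelihood for component k is f_k(x₁)·f_k(x₂).
  f_I = [P(graph | comp) = 0.28] × [0.28] = 0.0784
  f_II = [P(graph | comp) = 0.39] × [0.39] = 0.1521
  f_III = [P(graph | comp) = 0.67] × [0.67] = 0.4489
  f_IV = [P(graph | comp) = 0.45] × [0.45] = 0.2025
Unnormalised posteriors:
  P(Z=I)·f_I = 0.29 × 0.0784 = 0.022736
  P(Z=II)·f_II = 0.18 × 0.1521 = 0.027378
  P(Z=III)·f_III = 0.16 × 0.4489 = 0.071824
  P(Z=IV)·f_IV = 0.37 × 0.2025 = 0.074925
Evidence: 0.022736 + 0.027378 + 0.071824 + 0.074925 = 0.196863
Responsibility of Topic II: 0.027378 / 0.196863 ≈ 0.1391

0.1391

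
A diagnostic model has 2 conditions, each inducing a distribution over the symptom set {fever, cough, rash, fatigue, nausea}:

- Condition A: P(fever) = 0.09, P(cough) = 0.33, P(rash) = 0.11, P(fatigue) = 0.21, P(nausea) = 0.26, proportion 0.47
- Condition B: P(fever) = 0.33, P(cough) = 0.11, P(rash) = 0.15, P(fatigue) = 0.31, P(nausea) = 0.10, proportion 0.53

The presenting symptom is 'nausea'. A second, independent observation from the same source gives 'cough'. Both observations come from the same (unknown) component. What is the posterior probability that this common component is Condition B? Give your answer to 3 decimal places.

By Bayes' theorem, P(k | x) = w_k f_k(x) / Σ_j w_j f_j(x).
Since both observations come from the same component, the likelihood for component k is f_k(x₁)·f_k(x₂).
  L_A = [P(nausea | comp) = 0.26] × [0.33] = 0.0858
  L_B = [P(nausea | comp) = 0.10] × [0.11] = 0.011
Unnormalised posteriors:
  w_A·L_A = 0.47 × 0.0858 = 0.040326
  w_B·L_B = 0.53 × 0.011 = 0.00583
Sum: 0.040326 + 0.00583 = 0.046156
P(Condition B | x₁,x₂) = 0.00583 / 0.046156 ≈ 0.126

0.126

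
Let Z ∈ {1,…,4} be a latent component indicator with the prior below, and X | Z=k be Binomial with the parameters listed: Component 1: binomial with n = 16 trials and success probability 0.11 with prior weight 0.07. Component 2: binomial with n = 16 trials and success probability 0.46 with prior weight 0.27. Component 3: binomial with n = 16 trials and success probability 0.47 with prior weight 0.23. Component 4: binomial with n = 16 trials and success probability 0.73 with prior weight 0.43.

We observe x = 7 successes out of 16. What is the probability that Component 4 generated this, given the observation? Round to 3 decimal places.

By Bayes' theorem, P(k | x) = w_k f_k(x) / Σ_j w_j f_j(x).
Evaluate each component's likelihood at the observed value:
  L_1 = 0.000781061
  L_2 = 0.194659
  L_3 = 0.191247
  L_4 = 0.0096374
Weight by the priors:
  w_1·L_1 = 0.07 × 0.000781061 = 5.46743e-05
  w_2·L_2 = 0.27 × 0.194659 = 0.052558
  w_3·L_3 = 0.23 × 0.191247 = 0.0439867
  w_4·L_4 = 0.43 × 0.0096374 = 0.00414408
Marginal: 5.46743e-05 + 0.052558 + 0.0439867 + 0.00414408 = 0.100743
So the posterior for Component 4 is 0.00414408 / 0.100743 ≈ 0.041.

0.041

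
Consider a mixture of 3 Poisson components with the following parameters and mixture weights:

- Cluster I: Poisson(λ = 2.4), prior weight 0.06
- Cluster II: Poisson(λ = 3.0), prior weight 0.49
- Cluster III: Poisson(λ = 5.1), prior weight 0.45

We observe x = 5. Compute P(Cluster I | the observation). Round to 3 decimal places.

Posterior ∝ prior × likelihood, so P(k | x) ∝ P(Z=k) f_k(x); normalise over all components.
Poisson probabilities:
  f_I = e^(−2.4)·2.4^5/5! = 0.0601961
  f_II = e^(−3.0)·3.0^5/5! = 0.100819
  f_III = e^(−5.1)·5.1^5/5! = 0.175294
Multiply by the mixture weights:
  P(Z=I)·f_I = 0.06 × 0.0601961 = 0.00361176
  P(Z=II)·f_II = 0.49 × 0.100819 = 0.0494012
  P(Z=III)·f_III = 0.45 × 0.175294 = 0.0788824
Denominator: 0.00361176 + 0.0494012 + 0.0788824 = 0.131895
P(Cluster I | 5) = 0.00361176 / 0.131895 ≈ 0.027

0.027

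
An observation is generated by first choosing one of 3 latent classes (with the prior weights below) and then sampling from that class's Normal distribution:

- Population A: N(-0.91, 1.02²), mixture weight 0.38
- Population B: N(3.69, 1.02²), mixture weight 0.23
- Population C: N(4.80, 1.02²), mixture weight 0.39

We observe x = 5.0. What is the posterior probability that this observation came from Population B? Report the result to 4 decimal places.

0.2086

P(component k | x) = π_k·f_k(x) / marginal(x), where marginal(x) = Σ_j π_j·f_j(x).
Normal densities:
  L_A = (1/(1.02·√(2π)))·exp(−(5.0−-0.91)²/(2·1.02²)) = 0.391120·exp(-16.78590) = 2.00579e-08
  L_B = (1/(1.02·√(2π)))·exp(−(5.0−3.69)²/(2·1.02²)) = 0.391120·exp(-0.82473) = 0.171449
  L_C = (1/(1.02·√(2π)))·exp(−(5.0−4.80)²/(2·1.02²)) = 0.391120·exp(-0.01922) = 0.383673
Prior × likelihood for each component:
  π_A·L_A = 0.38 × 2.00579e-08 = 7.62202e-09
  π_B·L_B = 0.23 × 0.171449 = 0.0394332
  π_C·L_C = 0.39 × 0.383673 = 0.149632
Evidence: 7.62202e-09 + 0.0394332 + 0.149632 = 0.189066
So the posterior for Population B is 0.0394332 / 0.189066 ≈ 0.2086.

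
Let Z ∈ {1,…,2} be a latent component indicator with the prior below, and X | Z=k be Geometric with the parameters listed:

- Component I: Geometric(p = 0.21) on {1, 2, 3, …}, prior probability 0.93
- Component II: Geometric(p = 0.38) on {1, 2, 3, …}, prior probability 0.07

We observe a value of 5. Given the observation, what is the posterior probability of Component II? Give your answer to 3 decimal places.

Apply Bayes' rule: the posterior for each component is proportional to its prior times its likelihood at x.
Evaluate each component's likelihood at the observed value:
  f_I = 0.21·(1−0.21)^4 = 0.21·0.389501 = 0.0817952
  f_II = 0.38·(1−0.38)^4 = 0.38·0.147763 = 0.0561501
Multiply by the mixture weights:
  P(Z=I)·f_I = 0.93 × 0.0817952 = 0.0760695
  P(Z=II)·f_II = 0.07 × 0.0561501 = 0.00393051
Sum: 0.0760695 + 0.00393051 = 0.08
P(Component II | 5) = 0.00393051 / 0.08 ≈ 0.049

0.049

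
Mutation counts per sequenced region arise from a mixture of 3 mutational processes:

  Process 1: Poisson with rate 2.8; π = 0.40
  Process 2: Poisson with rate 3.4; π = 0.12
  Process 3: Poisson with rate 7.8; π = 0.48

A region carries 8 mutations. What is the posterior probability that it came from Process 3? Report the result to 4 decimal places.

P(component k | x) = π_k·f_k(x) / marginal(x), where marginal(x) = Σ_j π_j·f_j(x).
Component likelihoods at x = 8 mutations:
  p_1 = e^(−2.8)·2.8^8/8! = 0.00569796
  p_2 = e^(−3.4)·3.4^8/8! = 0.0147812
  p_3 = e^(−7.8)·7.8^8/8! = 0.139232
Multiply by the mixture weights:
  π_1·p_1 = 0.40 × 0.00569796 = 0.00227918
  π_2·p_2 = 0.12 × 0.0147812 = 0.00177374
  π_3·p_3 = 0.48 × 0.139232 = 0.0668314
Denominator: 0.00227918 + 0.00177374 + 0.0668314 = 0.0708843
P(Process 3 | the observation) = 0.0668314 / 0.0708843 ≈ 0.9428

0.9428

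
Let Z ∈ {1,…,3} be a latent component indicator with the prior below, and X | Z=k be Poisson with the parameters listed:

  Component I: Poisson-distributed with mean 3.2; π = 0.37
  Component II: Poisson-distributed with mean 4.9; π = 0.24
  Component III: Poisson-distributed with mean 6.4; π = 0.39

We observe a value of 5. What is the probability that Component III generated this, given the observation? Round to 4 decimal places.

0.4077

Posterior ∝ prior × likelihood, so P(k | x) ∝ P(Z=k) f_k(x); normalise over all components.
Poisson probabilities:
  L_I = e^(−3.2)·3.2^5/5! = 0.113979
  L_II = e^(−4.9)·4.9^5/5! = 0.17529
  L_III = e^(−6.4)·6.4^5/5! = 0.148674
Prior × likelihood for each component:
  P(Z=I)·L_I = 0.37 × 0.113979 = 0.0421724
  P(Z=II)·L_II = 0.24 × 0.17529 = 0.0420695
  P(Z=III)·L_III = 0.39 × 0.148674 = 0.0579827
Evidence: 0.0421724 + 0.0420695 + 0.0579827 = 0.142225
So the posterior for Component III is 0.0579827 / 0.142225 ≈ 0.4077.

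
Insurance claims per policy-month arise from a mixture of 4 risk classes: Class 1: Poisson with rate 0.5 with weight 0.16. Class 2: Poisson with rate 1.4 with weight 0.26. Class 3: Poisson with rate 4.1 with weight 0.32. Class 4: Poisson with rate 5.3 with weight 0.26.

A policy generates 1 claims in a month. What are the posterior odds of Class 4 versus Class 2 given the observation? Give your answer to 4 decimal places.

0.0766

Only the two components matter; the odds are (π_i f_i(x)) / (π_j f_j(x)).
Evaluate each component's likelihood at the observed value:
  p_1 = e^(−0.5)·0.5^1/1! = 0.303265
  p_2 = e^(−1.4)·1.4^1/1! = 0.345236
  p_3 = e^(−4.1)·4.1^1/1! = 0.067948
  p_4 = e^(−5.3)·5.3^1/1! = 0.0264554
Odds = (0.26/0.26) × (0.0264554/0.345236) = 1 × 0.0766301 ≈ 0.0766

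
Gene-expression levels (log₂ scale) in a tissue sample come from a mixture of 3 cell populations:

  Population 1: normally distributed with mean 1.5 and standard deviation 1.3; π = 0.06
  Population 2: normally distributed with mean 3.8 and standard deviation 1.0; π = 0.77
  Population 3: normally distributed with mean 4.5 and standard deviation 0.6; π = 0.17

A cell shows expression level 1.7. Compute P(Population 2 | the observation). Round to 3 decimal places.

Apply Bayes' rule: the posterior for each component is proportional to its prior times its likelihood at x.
Component likelihoods at x = 1.7:
  p_1 = (1/(1.3·√(2π)))·exp(−(1.7−1.5)²/(2·1.3²)) = 0.306879·exp(-0.01183) = 0.303268
  p_2 = (1/(1.0·√(2π)))·exp(−(1.7−3.8)²/(2·1.0²)) = 0.398942·exp(-2.20500) = 0.0439836
  p_3 = (1/(0.6·√(2π)))·exp(−(1.7−4.5)²/(2·0.6²)) = 0.664904·exp(-10.88889) = 1.24101e-05
Unnormalised posteriors:
  π_1·p_1 = 0.06 × 0.303268 = 0.0181961
  π_2·p_2 = 0.77 × 0.0439836 = 0.0338674
  π_3·p_3 = 0.17 × 1.24101e-05 = 2.10971e-06
Normaliser: 0.0181961 + 0.0338674 + 2.10971e-06 = 0.0520656
P(Population 2 | the observation) ≈ 0.650

0.650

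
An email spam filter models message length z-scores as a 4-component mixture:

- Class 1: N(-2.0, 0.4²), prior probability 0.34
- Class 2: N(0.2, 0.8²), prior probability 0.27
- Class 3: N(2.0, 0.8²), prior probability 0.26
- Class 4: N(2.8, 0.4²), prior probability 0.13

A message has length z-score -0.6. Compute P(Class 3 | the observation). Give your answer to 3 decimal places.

Apply Bayes' rule: the posterior for each component is proportional to its prior times its likelihood at x.
Evaluate each component's likelihood at the observed value:
  f_1 = (1/(0.4·√(2π)))·exp(−(-0.6−-2.0)²/(2·0.4²)) = 0.997356·exp(-6.12500) = 0.00218171
  f_2 = (1/(0.8·√(2π)))·exp(−(-0.6−0.2)²/(2·0.8²)) = 0.498678·exp(-0.50000) = 0.302463
  f_3 = (1/(0.8·√(2π)))·exp(−(-0.6−2.0)²/(2·0.8²)) = 0.498678·exp(-5.28125) = 0.00253631
  f_4 = (1/(0.4·√(2π)))·exp(−(-0.6−2.8)²/(2·0.4²)) = 0.997356·exp(-36.12500) = 2.04156e-16
Prior × likelihood for each component:
  π_1·f_1 = 0.34 × 0.00218171 = 0.00074178
  π_2·f_2 = 0.27 × 0.302463 = 0.0816651
  π_3·f_3 = 0.26 × 0.00253631 = 0.000659441
  π_4·f_4 = 0.13 × 2.04156e-16 = 2.65403e-17
Denominator: 0.00074178 + 0.0816651 + 0.000659441 + 2.65403e-17 = 0.0830663
So the posterior for Class 3 is 0.000659441 / 0.0830663 ≈ 0.008.

0.008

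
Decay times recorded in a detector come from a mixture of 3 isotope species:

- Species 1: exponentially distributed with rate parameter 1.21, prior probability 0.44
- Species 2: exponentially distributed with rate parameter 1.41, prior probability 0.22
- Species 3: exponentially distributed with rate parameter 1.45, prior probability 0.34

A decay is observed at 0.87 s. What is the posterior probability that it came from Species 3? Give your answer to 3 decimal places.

0.335

P(component k | x) = P(Z=k)·f_k(x) / marginal(x), where marginal(x) = Σ_j P(Z=j)·f_j(x).
Exponential densities:
  L_1 = 0.422283
  L_2 = 0.413495
  L_3 = 0.410682
Prior × likelihood for each component:
  P(Z=1)·L_1 = 0.44 × 0.422283 = 0.185805
  P(Z=2)·L_2 = 0.22 × 0.413495 = 0.0909689
  P(Z=3)·L_3 = 0.34 × 0.410682 = 0.139632
Evidence: 0.185805 + 0.0909689 + 0.139632 = 0.416405
Responsibility of Species 3: 0.139632 / 0.416405 ≈ 0.335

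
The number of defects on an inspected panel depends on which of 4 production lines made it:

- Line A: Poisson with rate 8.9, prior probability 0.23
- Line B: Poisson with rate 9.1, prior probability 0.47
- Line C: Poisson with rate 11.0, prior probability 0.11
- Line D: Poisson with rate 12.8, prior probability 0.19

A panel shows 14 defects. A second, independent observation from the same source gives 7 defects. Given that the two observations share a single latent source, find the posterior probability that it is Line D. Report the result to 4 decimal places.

0.1552

The responsibility of component k is π_k f_k(x) divided by Σ_j π_j f_j(x).
Since both observations come from the same component, the likelihood for component k is f_k(x₁)·f_k(x₂).
  p_A = [0.0306077] × [0.119696] = 0.00366361
  p_B = [0.0342051] × [0.114493] = 0.00391625
  p_C = [0.0727528] × [0.0645772] = 0.00469817
  p_D = [0.10036] × [0.0308368] = 0.00309479
Prior × likelihood for each component:
  π_A·p_A = 0.23 × 0.00366361 = 0.000842631
  π_B·p_B = 0.47 × 0.00391625 = 0.00184064
  π_C·p_C = 0.11 × 0.00469817 = 0.000516799
  π_D·p_D = 0.19 × 0.00309479 = 0.000588011
Sum: 0.000842631 + 0.00184064 + 0.000516799 + 0.000588011 = 0.00378808
P(Line D | x₁, x₂) = 0.000588011 / 0.00378808 ≈ 0.1552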